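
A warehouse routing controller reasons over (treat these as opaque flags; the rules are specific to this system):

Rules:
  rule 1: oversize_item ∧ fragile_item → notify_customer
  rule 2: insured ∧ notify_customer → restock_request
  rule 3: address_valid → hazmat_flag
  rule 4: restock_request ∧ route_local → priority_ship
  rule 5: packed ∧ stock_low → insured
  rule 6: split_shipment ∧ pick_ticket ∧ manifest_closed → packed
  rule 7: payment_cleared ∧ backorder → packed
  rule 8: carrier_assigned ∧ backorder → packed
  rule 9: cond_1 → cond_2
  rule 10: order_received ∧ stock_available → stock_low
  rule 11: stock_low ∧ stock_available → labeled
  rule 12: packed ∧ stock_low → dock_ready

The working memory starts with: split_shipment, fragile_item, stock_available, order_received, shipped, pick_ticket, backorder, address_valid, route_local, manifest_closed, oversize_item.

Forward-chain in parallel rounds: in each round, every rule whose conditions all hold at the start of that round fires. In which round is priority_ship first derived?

Round 1: rule 1 [oversize_item ∧ fragile_item → notify_customer]; rule 3 [address_valid → hazmat_flag]; rule 6 [split_shipment ∧ pick_ticket ∧ manifest_closed → packed]; rule 10 [order_received ∧ stock_available → stock_low]. New: notify_customer, hazmat_flag, packed, stock_low.
Round 2: rule 5 [packed ∧ stock_low → insured]; rule 11 [stock_low ∧ stock_available → labeled]; rule 12 [packed ∧ stock_low → dock_ready]. New: insured, labeled, dock_ready.
Round 3: rule 2 [insured ∧ notify_customer → restock_request]. New: restock_request.
Round 4: rule 4 [restock_request ∧ route_local → priority_ship]. New: priority_ship.
priority_ship first appears in round 4.

4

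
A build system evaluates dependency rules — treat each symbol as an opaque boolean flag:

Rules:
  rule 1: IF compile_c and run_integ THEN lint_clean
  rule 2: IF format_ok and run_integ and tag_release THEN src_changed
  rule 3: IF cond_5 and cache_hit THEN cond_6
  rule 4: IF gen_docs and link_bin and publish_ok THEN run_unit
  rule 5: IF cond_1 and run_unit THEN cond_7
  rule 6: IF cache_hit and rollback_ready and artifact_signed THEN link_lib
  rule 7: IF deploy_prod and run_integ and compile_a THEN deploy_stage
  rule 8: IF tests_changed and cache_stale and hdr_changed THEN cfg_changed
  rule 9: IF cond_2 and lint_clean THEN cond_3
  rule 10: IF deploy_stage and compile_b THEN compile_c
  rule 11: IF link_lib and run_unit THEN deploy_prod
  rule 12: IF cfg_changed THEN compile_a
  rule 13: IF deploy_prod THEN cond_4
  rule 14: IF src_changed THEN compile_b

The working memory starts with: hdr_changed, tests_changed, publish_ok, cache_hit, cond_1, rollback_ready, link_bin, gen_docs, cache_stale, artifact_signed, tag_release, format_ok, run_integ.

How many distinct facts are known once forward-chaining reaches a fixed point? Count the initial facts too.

Round 1: rule 2 [IF format_ok and run_integ and tag_release THEN src_changed]; rule 4 [IF gen_docs and link_bin and publish_ok THEN run_unit]; rule 6 [IF cache_hit and rollback_ready and artifact_signed THEN link_lib]; rule 8 [IF tests_changed and cache_stale and hdr_changed THEN cfg_changed]. Adds src_changed, run_unit, link_lib, cfg_changed.
Round 2: rule 5 [IF cond_1 and run_unit THEN cond_7]; rule 11 [IF link_lib and run_unit THEN deploy_prod]; rule 12 [IF cfg_changed THEN compile_a]; rule 14 [IF src_changed THEN compile_b]. Adds cond_7, deploy_prod, compile_a, compile_b.
Round 3: rule 7 [IF deploy_prod and run_integ and compile_a THEN deploy_stage]; rule 13 [IF deploy_prod THEN cond_4]. Adds deploy_stage, cond_4.
Round 4: rule 10 [IF deploy_stage and compile_b THEN compile_c]. Adds compile_c.
Round 5: rule 1 [IF compile_c and run_integ THEN lint_clean]. Adds lint_clean.
Closure: {artifact_signed, cache_hit, cache_stale, cfg_changed, compile_a, compile_b, compile_c, cond_1, cond_4, cond_7, deploy_prod, deploy_stage, format_ok, gen_docs, hdr_changed, link_bin, link_lib, lint_clean, publish_ok, rollback_ready, run_integ, run_unit, src_changed, tag_release, tests_changed} — 25 facts.

25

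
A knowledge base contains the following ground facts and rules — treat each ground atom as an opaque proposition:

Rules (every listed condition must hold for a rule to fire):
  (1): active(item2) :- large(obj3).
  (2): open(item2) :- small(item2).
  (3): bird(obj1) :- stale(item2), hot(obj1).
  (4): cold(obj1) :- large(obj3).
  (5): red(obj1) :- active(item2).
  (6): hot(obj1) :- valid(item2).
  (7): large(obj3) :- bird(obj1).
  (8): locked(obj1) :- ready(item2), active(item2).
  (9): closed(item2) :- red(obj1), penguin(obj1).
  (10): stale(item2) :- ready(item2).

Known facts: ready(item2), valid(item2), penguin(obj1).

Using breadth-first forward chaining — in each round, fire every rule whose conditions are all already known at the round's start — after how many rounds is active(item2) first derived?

Round 1 — (6), (10), derive hot(obj1), stale(item2).
Round 2 — (3), derive bird(obj1).
Round 3 — (7), derive large(obj3).
Round 4 — (1), (4), derive active(item2), cold(obj1).
active(item2) first appears in round 4.

4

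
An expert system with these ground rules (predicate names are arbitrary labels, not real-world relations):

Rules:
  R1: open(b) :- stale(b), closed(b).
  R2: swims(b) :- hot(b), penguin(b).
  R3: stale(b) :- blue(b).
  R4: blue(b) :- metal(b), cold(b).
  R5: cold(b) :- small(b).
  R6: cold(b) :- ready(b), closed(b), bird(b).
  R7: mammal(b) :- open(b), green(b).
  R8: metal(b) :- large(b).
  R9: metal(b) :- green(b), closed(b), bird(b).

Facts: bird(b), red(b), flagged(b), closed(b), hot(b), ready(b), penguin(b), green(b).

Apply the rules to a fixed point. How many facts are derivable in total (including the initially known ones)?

15

Round 1 — R2, R6, R9, derive swims(b), cold(b), metal(b).
Round 2 — R4, derive blue(b).
Round 3 — R3, derive stale(b).
Round 4 — R1, derive open(b).
Round 5 — R7, derive mammal(b).
Closure: {bird(b), blue(b), closed(b), cold(b), flagged(b), green(b), hot(b), mammal(b), metal(b), open(b), penguin(b), ready(b), red(b), stale(b), swims(b)} — 15 facts.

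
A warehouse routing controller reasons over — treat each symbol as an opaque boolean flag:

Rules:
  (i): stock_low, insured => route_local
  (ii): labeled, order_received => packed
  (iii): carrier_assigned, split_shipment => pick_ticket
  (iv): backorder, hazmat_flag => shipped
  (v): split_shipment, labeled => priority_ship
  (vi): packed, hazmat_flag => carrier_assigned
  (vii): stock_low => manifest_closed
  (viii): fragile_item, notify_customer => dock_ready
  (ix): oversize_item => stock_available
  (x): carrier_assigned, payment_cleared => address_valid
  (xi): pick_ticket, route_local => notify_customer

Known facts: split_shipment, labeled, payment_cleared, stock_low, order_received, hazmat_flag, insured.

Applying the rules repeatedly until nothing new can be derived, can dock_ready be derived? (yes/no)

no

Round 1 — (i), (ii), (v), (vii), derive route_local, packed, priority_ship, manifest_closed.
Round 2 — (vi), derive carrier_assigned.
Round 3 — (iii), (x), derive pick_ticket, address_valid.
Round 4 — (xi), derive notify_customer.
Fixed point reached. dock_ready is concluded only by (viii); (viii) needs fragile_item (never derived).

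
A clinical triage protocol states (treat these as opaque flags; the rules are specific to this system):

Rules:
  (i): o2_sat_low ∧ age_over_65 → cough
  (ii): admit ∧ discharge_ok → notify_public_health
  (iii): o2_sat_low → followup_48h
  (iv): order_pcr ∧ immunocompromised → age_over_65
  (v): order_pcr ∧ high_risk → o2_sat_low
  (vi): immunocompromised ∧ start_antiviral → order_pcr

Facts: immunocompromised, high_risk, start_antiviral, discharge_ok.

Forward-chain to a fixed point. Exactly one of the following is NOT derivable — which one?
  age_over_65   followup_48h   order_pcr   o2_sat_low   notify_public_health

Round 1: (vi) [immunocompromised ∧ start_antiviral → order_pcr]. Adds order_pcr.
Round 2: (iv) [order_pcr ∧ immunocompromised → age_over_65]; (v) [order_pcr ∧ high_risk → o2_sat_low]. Adds age_over_65, o2_sat_low.
Round 3: (i) [o2_sat_low ∧ age_over_65 → cough]; (iii) [o2_sat_low → followup_48h]. Adds cough, followup_48h.
Derived: age_over_65 (round 2), order_pcr (round 1), followup_48h (round 3), o2_sat_low (round 2). notify_public_health never appears in any round.

notify_public_health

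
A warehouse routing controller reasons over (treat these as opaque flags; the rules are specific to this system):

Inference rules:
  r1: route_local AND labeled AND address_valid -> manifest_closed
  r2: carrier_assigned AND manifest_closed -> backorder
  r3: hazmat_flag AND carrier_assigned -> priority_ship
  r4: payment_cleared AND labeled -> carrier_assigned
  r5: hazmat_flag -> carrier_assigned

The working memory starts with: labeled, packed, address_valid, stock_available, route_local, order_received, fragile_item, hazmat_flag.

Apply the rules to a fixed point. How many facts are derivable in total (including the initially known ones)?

12

Round 1: r1 [route_local AND labeled AND address_valid -> manifest_closed]; r5 [hazmat_flag -> carrier_assigned]. New: manifest_closed, carrier_assigned.
Round 2: r2 [carrier_assigned AND manifest_closed -> backorder]; r3 [hazmat_flag AND carrier_assigned -> priority_ship]. New: backorder, priority_ship.
Closure: {address_valid, backorder, carrier_assigned, fragile_item, hazmat_flag, labeled, manifest_closed, order_received, packed, priority_ship, route_local, stock_available} — 12 facts.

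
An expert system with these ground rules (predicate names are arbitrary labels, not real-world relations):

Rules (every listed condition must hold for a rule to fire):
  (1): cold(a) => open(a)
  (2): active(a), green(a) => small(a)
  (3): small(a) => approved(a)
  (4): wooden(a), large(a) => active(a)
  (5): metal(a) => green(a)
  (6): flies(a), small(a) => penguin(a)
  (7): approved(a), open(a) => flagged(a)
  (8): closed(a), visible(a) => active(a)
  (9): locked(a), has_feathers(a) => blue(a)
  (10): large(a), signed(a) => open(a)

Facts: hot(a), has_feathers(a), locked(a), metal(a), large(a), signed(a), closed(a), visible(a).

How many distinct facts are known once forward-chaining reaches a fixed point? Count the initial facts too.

Round 1 fires (5), (8), (9), (10), giving green(a), active(a), blue(a), open(a).
Round 2 fires (2), giving small(a).
Round 3 fires (3), giving approved(a).
Round 4 fires (7), giving flagged(a).
Closure: {active(a), approved(a), blue(a), closed(a), flagged(a), green(a), has_feathers(a), hot(a), large(a), locked(a), metal(a), open(a), signed(a), small(a), visible(a)} — 15 facts.

15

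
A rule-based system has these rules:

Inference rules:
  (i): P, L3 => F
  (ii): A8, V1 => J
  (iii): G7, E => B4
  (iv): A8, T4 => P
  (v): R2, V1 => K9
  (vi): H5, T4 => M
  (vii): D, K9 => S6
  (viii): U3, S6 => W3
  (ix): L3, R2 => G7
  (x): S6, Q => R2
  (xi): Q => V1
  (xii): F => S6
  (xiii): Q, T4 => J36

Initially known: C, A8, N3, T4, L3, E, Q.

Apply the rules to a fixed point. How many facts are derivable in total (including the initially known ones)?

Round 1 fires (iv), (xi), (xiii), giving P, V1, J36.
Round 2 fires (i), (ii), giving F, J.
Round 3 fires (xii), giving S6.
Round 4 fires (x), giving R2.
Round 5 fires (v), (ix), giving K9, G7.
Round 6 fires (iii), giving B4.
Closure: {A8, B4, C, E, F, G7, J, J36, K9, L3, N3, P, Q, R2, S6, T4, V1} — 17 facts.

17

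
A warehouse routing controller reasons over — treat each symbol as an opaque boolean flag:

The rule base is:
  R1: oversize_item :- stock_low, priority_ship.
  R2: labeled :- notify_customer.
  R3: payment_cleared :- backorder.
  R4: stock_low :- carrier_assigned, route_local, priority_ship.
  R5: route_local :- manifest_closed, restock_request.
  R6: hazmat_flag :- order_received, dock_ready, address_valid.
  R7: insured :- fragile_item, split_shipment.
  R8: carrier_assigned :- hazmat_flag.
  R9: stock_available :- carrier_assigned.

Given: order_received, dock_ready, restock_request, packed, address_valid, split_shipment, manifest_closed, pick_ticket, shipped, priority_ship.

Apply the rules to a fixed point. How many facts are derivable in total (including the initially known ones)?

16

Round 1 — R5, R6, derive route_local, hazmat_flag.
Round 2 — R8, derive carrier_assigned.
Round 3 — R4, R9, derive stock_low, stock_available.
Round 4 — R1, derive oversize_item.
Closure: {address_valid, carrier_assigned, dock_ready, hazmat_flag, manifest_closed, order_received, oversize_item, packed, pick_ticket, priority_ship, restock_request, route_local, shipped, split_shipment, stock_available, stock_low} — 16 facts.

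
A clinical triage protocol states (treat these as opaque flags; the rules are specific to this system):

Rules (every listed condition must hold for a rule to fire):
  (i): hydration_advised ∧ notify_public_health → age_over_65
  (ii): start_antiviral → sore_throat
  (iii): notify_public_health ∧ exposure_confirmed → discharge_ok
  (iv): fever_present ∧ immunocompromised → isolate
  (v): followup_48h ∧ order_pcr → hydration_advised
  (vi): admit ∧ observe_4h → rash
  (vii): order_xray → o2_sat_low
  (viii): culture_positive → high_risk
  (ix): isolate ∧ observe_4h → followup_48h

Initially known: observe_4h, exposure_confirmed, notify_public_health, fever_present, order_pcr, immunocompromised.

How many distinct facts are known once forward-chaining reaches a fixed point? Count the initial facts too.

11

Round 1 — (iii), (iv), derive discharge_ok, isolate.
Round 2 — (ix), derive followup_48h.
Round 3 — (v), derive hydration_advised.
Round 4 — (i), derive age_over_65.
Closure: {age_over_65, discharge_ok, exposure_confirmed, fever_present, followup_48h, hydration_advised, immunocompromised, isolate, notify_public_health, observe_4h, order_pcr} — 11 facts.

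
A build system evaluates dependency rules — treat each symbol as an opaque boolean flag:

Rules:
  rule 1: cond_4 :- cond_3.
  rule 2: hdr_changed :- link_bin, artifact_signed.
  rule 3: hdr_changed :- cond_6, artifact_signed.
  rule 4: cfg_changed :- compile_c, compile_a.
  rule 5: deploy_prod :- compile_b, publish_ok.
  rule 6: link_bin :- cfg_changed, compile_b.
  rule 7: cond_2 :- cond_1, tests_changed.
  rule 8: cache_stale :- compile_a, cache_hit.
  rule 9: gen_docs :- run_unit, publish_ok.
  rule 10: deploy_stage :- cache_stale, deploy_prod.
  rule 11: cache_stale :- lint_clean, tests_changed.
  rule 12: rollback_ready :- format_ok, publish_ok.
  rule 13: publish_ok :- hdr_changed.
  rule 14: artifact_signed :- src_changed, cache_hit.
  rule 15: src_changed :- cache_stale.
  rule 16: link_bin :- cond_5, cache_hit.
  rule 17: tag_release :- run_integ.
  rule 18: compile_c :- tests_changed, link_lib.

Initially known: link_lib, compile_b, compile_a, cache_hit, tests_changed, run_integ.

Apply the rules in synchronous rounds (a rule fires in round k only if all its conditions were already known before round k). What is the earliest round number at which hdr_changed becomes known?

4

[1] rule 8 [cache_stale :- compile_a, cache_hit.]; rule 17 [tag_release :- run_integ.]; rule 18 [compile_c :- tests_changed, link_lib.]. ⇒ new: cache_stale, tag_release, compile_c.
[2] rule 4 [cfg_changed :- compile_c, compile_a.]; rule 15 [src_changed :- cache_stale.]. ⇒ new: cfg_changed, src_changed.
[3] rule 6 [link_bin :- cfg_changed, compile_b.]; rule 14 [artifact_signed :- src_changed, cache_hit.]. ⇒ new: link_bin, artifact_signed.
[4] rule 2 [hdr_changed :- link_bin, artifact_signed.]. ⇒ new: hdr_changed.
hdr_changed first appears in round 4.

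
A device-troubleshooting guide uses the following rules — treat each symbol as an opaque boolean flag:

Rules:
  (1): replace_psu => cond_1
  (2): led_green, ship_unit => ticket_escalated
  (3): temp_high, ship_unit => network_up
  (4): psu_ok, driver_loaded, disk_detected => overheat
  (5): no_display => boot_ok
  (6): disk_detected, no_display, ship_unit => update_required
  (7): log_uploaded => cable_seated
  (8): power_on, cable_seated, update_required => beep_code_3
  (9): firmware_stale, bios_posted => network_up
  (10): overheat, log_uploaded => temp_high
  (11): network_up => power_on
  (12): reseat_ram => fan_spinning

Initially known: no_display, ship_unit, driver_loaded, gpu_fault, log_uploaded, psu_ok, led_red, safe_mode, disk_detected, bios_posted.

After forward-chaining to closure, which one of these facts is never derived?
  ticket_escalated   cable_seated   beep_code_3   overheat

Round 1 fires (4), (5), (6), (7), giving overheat, boot_ok, update_required, cable_seated.
Round 2 fires (10), giving temp_high.
Round 3 fires (3), giving network_up.
Round 4 fires (11), giving power_on.
Round 5 fires (8), giving beep_code_3.
Derived: cable_seated (round 1), beep_code_3 (round 5), overheat (round 1). ticket_escalated never appears in any round.

ticket_escalated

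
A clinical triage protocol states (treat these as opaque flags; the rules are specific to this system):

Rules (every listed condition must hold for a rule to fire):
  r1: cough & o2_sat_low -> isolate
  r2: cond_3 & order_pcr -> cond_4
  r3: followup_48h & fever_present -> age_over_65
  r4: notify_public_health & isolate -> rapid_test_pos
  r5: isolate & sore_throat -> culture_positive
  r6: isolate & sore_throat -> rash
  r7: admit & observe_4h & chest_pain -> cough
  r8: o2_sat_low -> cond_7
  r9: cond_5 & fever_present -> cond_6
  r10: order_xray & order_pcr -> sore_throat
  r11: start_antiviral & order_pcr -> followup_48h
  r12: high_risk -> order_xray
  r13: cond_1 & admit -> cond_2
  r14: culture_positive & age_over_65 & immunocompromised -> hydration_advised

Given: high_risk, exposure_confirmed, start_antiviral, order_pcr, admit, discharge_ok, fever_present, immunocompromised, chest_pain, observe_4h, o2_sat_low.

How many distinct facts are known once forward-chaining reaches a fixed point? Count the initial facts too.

[1] r7 [admit & observe_4h & chest_pain -> cough]; r8 [o2_sat_low -> cond_7]; r11 [start_antiviral & order_pcr -> followup_48h]; r12 [high_risk -> order_xray]. ⇒ new: cough, cond_7, followup_48h, order_xray.
[2] r1 [cough & o2_sat_low -> isolate]; r3 [followup_48h & fever_present -> age_over_65]; r10 [order_xray & order_pcr -> sore_throat]. ⇒ new: isolate, age_over_65, sore_throat.
[3] r5 [isolate & sore_throat -> culture_positive]; r6 [isolate & sore_throat -> rash]. ⇒ new: culture_positive, rash.
[4] r14 [culture_positive & age_over_65 & immunocompromised -> hydration_advised]. ⇒ new: hydration_advised.
Closure: {admit, age_over_65, chest_pain, cond_7, cough, culture_positive, discharge_ok, exposure_confirmed, fever_present, followup_48h, high_risk, hydration_advised, immunocompromised, isolate, o2_sat_low, observe_4h, order_pcr, order_xray, rash, sore_throat, start_antiviral} — 21 facts.

21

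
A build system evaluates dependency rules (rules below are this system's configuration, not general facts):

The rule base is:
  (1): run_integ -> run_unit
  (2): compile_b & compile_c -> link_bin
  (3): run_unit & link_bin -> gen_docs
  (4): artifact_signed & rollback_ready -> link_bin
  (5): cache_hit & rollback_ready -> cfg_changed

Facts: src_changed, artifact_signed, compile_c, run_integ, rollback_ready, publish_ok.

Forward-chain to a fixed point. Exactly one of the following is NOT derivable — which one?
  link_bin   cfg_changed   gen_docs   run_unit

Round 1: (1) [run_integ -> run_unit]; (4) [artifact_signed & rollback_ready -> link_bin]. New: run_unit, link_bin.
Round 2: (3) [run_unit & link_bin -> gen_docs]. New: gen_docs.
Derived: run_unit (round 1), gen_docs (round 2), link_bin (round 1). cfg_changed never appears in any round.

cfg_changed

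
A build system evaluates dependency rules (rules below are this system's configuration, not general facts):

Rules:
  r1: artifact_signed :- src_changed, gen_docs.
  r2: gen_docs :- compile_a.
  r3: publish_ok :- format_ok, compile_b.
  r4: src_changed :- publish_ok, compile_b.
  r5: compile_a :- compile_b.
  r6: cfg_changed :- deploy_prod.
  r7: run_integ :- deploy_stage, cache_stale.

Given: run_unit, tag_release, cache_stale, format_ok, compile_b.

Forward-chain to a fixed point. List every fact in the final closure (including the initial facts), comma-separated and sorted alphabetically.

artifact_signed, cache_stale, compile_a, compile_b, format_ok, gen_docs, publish_ok, run_unit, src_changed, tag_release

Round 1 fires r3, r5, giving publish_ok, compile_a.
Round 2 fires r2, r4, giving gen_docs, src_changed.
Round 3 fires r1, giving artifact_signed.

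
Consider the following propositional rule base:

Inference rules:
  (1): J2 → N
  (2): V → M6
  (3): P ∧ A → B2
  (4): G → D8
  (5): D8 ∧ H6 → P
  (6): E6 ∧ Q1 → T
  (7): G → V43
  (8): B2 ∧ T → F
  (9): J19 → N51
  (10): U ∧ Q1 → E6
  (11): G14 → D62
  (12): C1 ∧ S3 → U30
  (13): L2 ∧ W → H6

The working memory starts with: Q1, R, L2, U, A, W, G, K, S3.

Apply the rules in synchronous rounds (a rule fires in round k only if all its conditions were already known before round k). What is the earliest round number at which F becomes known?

4

Round 1 — (4), (7), (10), (13), derive D8, V43, E6, H6.
Round 2 — (5), (6), derive P, T.
Round 3 — (3), derive B2.
Round 4 — (8), derive F.
F first appears in round 4.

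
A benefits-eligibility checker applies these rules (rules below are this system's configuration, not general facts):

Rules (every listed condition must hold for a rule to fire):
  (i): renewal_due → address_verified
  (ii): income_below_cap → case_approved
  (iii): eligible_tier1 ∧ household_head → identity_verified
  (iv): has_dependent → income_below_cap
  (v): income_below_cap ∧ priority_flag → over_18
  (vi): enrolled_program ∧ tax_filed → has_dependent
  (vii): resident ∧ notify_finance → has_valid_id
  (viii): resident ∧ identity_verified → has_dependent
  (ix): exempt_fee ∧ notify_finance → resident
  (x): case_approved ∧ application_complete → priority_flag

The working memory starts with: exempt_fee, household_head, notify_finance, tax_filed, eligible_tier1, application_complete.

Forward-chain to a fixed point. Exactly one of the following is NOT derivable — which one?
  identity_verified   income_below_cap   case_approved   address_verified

Round 1 — (iii), (ix), derive identity_verified, resident.
Round 2 — (vii), (viii), derive has_valid_id, has_dependent.
Round 3 — (iv), derive income_below_cap.
Round 4 — (ii), derive case_approved.
Round 5 — (x), derive priority_flag.
Round 6 — (v), derive over_18.
Derived: income_below_cap (round 3), identity_verified (round 1), case_approved (round 4). address_verified never appears in any round.

address_verified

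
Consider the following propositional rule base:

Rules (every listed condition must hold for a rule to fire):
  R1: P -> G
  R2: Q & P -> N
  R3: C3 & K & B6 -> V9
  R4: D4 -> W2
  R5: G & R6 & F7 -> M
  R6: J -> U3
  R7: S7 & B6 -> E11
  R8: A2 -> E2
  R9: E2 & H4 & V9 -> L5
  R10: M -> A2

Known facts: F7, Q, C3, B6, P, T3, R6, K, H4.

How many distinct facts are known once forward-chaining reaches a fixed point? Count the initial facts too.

[1] R1 [P -> G]; R2 [Q & P -> N]; R3 [C3 & K & B6 -> V9]. ⇒ new: G, N, V9.
[2] R5 [G & R6 & F7 -> M]. ⇒ new: M.
[3] R10 [M -> A2]. ⇒ new: A2.
[4] R8 [A2 -> E2]. ⇒ new: E2.
[5] R9 [E2 & H4 & V9 -> L5]. ⇒ new: L5.
Closure: {A2, B6, C3, E2, F7, G, H4, K, L5, M, N, P, Q, R6, T3, V9} — 16 facts.

16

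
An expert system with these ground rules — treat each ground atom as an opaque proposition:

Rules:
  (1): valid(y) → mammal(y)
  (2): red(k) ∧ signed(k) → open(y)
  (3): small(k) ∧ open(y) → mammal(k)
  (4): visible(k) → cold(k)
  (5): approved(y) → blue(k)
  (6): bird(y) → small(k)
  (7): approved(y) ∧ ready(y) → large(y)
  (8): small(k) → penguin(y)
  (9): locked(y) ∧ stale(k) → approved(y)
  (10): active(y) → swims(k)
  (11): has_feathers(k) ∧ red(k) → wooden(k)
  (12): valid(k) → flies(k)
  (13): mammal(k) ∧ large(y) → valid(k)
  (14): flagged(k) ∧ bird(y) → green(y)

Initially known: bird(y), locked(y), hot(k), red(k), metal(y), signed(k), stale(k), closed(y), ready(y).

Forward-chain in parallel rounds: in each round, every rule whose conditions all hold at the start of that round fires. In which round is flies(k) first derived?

4

Round 1 — (2), (6), (9), derive open(y), small(k), approved(y).
Round 2 — (3), (5), (7), (8), derive mammal(k), blue(k), large(y), penguin(y).
Round 3 — (13), derive valid(k).
Round 4 — (12), derive flies(k).
flies(k) first appears in round 4.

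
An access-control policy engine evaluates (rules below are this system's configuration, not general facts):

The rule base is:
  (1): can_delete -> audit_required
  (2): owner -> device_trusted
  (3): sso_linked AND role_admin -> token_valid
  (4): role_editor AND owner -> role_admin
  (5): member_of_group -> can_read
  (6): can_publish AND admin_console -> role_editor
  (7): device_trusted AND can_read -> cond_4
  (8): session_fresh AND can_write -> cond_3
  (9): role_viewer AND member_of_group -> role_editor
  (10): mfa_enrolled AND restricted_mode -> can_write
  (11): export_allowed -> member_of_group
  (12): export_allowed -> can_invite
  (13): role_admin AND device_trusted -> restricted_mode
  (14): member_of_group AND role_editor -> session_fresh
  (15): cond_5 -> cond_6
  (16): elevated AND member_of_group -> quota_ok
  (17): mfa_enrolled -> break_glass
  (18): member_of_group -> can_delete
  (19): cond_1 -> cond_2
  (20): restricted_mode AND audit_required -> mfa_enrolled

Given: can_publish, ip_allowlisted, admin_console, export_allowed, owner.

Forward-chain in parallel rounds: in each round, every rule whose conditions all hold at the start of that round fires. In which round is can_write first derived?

5

Round 1 — (2), (6), (11), (12), derive device_trusted, role_editor, member_of_group, can_invite.
Round 2 — (4), (5), (14), (18), derive role_admin, can_read, session_fresh, can_delete.
Round 3 — (1), (7), (13), derive audit_required, cond_4, restricted_mode.
Round 4 — (20), derive mfa_enrolled.
Round 5 — (10), (17), derive can_write, break_glass.
can_write first appears in round 5.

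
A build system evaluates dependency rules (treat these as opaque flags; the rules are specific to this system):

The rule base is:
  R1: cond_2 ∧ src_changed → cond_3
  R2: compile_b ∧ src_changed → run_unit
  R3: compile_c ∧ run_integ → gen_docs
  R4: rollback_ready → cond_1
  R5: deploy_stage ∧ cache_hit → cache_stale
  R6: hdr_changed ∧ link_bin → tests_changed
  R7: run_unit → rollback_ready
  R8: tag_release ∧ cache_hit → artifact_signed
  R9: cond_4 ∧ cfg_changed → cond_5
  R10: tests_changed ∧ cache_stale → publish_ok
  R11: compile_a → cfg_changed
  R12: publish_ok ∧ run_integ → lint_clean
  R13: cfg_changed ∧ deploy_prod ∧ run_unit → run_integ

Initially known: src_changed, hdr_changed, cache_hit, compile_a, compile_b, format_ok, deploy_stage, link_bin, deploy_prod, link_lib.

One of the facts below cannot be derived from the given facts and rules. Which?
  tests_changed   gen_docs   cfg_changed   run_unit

Round 1: R2 [compile_b ∧ src_changed → run_unit]; R5 [deploy_stage ∧ cache_hit → cache_stale]; R6 [hdr_changed ∧ link_bin → tests_changed]; R11 [compile_a → cfg_changed]. New: run_unit, cache_stale, tests_changed, cfg_changed.
Round 2: R7 [run_unit → rollback_ready]; R10 [tests_changed ∧ cache_stale → publish_ok]; R13 [cfg_changed ∧ deploy_prod ∧ run_unit → run_integ]. New: rollback_ready, publish_ok, run_integ.
Round 3: R4 [rollback_ready → cond_1]; R12 [publish_ok ∧ run_integ → lint_clean]. New: cond_1, lint_clean.
Derived: tests_changed (round 1), cfg_changed (round 1), run_unit (round 1). gen_docs never appears in any round.

gen_docs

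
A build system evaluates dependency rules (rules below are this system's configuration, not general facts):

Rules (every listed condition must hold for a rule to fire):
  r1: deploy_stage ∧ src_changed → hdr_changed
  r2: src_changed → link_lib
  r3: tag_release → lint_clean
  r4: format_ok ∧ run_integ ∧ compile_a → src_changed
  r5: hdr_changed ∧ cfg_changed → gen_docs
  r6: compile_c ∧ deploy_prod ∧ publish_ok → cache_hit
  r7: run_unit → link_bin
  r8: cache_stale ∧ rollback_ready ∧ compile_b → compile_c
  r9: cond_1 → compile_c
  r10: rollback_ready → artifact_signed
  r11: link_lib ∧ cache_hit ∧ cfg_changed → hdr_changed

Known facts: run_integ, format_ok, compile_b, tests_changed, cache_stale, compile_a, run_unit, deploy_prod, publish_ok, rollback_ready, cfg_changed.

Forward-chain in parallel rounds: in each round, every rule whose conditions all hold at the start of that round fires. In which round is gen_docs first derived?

Round 1: r4 [format_ok ∧ run_integ ∧ compile_a → src_changed]; r7 [run_unit → link_bin]; r8 [cache_stale ∧ rollback_ready ∧ compile_b → compile_c]; r10 [rollback_ready → artifact_signed]. Adds src_changed, link_bin, compile_c, artifact_signed.
Round 2: r2 [src_changed → link_lib]; r6 [compile_c ∧ deploy_prod ∧ publish_ok → cache_hit]. Adds link_lib, cache_hit.
Round 3: r11 [link_lib ∧ cache_hit ∧ cfg_changed → hdr_changed]. Adds hdr_changed.
Round 4: r5 [hdr_changed ∧ cfg_changed → gen_docs]. Adds gen_docs.
gen_docs first appears in round 4.

4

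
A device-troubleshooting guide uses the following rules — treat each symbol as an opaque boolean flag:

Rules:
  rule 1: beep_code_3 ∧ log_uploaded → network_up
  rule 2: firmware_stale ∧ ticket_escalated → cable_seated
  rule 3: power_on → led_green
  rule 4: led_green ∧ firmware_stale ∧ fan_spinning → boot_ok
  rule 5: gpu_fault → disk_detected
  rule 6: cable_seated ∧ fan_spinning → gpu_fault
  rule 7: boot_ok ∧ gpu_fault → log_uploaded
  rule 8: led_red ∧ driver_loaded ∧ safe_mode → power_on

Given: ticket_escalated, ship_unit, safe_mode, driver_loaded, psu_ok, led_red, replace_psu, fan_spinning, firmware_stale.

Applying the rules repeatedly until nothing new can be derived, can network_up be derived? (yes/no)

no

Round 1 fires rule 2, rule 8, giving cable_seated, power_on.
Round 2 fires rule 3, rule 6, giving led_green, gpu_fault.
Round 3 fires rule 4, rule 5, giving boot_ok, disk_detected.
Round 4 fires rule 7, giving log_uploaded.
Fixed point reached. network_up is concluded only by rule 1; rule 1 needs beep_code_3 (never derived).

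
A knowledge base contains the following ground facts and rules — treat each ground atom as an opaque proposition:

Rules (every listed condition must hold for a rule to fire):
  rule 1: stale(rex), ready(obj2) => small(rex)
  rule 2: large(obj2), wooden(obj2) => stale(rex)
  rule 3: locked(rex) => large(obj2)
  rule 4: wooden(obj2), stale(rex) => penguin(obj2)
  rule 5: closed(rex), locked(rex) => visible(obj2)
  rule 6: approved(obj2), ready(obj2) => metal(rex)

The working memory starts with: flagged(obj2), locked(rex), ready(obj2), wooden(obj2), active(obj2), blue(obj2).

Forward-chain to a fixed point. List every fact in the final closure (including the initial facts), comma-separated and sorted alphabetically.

Round 1 — rule 3, derive large(obj2).
Round 2 — rule 2, derive stale(rex).
Round 3 — rule 1, rule 4, derive small(rex), penguin(obj2).

active(obj2), blue(obj2), flagged(obj2), large(obj2), locked(rex), penguin(obj2), ready(obj2), small(rex), stale(rex), wooden(obj2)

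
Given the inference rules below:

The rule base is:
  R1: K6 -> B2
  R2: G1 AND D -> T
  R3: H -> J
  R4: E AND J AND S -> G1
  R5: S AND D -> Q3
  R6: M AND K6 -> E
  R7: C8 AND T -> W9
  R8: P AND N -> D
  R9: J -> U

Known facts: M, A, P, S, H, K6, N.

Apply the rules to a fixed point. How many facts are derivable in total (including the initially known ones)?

15

Round 1: R1 [K6 -> B2]; R3 [H -> J]; R6 [M AND K6 -> E]; R8 [P AND N -> D]. Adds B2, J, E, D.
Round 2: R4 [E AND J AND S -> G1]; R5 [S AND D -> Q3]; R9 [J -> U]. Adds G1, Q3, U.
Round 3: R2 [G1 AND D -> T]. Adds T.
Closure: {A, B2, D, E, G1, H, J, K6, M, N, P, Q3, S, T, U} — 15 facts.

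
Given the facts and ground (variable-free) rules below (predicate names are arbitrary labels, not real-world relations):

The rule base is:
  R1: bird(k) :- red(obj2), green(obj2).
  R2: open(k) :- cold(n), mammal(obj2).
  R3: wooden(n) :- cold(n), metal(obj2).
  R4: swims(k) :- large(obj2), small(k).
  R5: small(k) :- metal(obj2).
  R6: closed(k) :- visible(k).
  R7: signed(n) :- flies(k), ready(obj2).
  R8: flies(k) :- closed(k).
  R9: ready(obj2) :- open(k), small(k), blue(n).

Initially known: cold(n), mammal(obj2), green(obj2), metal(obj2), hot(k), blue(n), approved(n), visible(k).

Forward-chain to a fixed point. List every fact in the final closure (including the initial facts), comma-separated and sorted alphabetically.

Round 1 fires R2, R3, R5, R6, giving open(k), wooden(n), small(k), closed(k).
Round 2 fires R8, R9, giving flies(k), ready(obj2).
Round 3 fires R7, giving signed(n).

approved(n), blue(n), closed(k), cold(n), flies(k), green(obj2), hot(k), mammal(obj2), metal(obj2), open(k), ready(obj2), signed(n), small(k), visible(k), wooden(n)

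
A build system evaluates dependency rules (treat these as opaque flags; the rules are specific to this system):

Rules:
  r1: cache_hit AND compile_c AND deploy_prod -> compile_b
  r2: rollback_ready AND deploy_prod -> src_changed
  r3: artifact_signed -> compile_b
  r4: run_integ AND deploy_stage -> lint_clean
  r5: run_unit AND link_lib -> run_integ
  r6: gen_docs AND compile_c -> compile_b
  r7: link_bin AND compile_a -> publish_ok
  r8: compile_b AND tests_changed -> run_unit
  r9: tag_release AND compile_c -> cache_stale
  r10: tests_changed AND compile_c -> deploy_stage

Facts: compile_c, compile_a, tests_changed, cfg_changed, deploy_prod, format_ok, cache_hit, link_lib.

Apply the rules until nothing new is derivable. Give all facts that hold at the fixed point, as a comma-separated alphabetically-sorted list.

cache_hit, cfg_changed, compile_a, compile_b, compile_c, deploy_prod, deploy_stage, format_ok, link_lib, lint_clean, run_integ, run_unit, tests_changed

[1] r1 [cache_hit AND compile_c AND deploy_prod -> compile_b]; r10 [tests_changed AND compile_c -> deploy_stage]. ⇒ new: compile_b, deploy_stage.
[2] r8 [compile_b AND tests_changed -> run_unit]. ⇒ new: run_unit.
[3] r5 [run_unit AND link_lib -> run_integ]. ⇒ new: run_integ.
[4] r4 [run_integ AND deploy_stage -> lint_clean]. ⇒ new: lint_clean.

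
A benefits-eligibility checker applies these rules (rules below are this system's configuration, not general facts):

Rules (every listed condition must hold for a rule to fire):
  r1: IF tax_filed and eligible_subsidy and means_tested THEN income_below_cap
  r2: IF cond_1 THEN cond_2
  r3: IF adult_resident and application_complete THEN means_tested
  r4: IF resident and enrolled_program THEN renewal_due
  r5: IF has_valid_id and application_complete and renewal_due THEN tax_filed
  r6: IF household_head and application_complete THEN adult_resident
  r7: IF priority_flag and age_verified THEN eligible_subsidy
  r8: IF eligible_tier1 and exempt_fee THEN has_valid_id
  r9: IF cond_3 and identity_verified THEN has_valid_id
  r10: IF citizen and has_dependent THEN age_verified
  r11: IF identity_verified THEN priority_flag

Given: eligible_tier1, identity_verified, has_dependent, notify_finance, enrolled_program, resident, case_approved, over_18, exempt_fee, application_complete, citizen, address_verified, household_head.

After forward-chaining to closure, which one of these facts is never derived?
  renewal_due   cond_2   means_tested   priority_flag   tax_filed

cond_2

Round 1 fires r4, r6, r8, r10, r11, giving renewal_due, adult_resident, has_valid_id, age_verified, priority_flag.
Round 2 fires r3, r5, r7, giving means_tested, tax_filed, eligible_subsidy.
Round 3 fires r1, giving income_below_cap.
Derived: priority_flag (round 1), tax_filed (round 2), means_tested (round 2), renewal_due (round 1). cond_2 never appears in any round.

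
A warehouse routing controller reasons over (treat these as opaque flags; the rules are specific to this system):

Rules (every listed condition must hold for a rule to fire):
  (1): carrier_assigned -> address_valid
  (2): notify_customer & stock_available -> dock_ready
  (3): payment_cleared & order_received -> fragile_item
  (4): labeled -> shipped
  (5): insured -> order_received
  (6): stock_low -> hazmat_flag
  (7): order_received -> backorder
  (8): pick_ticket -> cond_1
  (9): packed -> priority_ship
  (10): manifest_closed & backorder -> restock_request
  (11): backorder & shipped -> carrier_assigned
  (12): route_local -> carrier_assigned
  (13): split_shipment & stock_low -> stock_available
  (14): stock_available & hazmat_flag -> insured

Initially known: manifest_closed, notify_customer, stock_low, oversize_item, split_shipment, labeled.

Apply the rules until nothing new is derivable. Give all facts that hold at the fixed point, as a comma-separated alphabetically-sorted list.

Round 1: (4) [labeled -> shipped]; (6) [stock_low -> hazmat_flag]; (13) [split_shipment & stock_low -> stock_available]. Adds shipped, hazmat_flag, stock_available.
Round 2: (2) [notify_customer & stock_available -> dock_ready]; (14) [stock_available & hazmat_flag -> insured]. Adds dock_ready, insured.
Round 3: (5) [insured -> order_received]. Adds order_received.
Round 4: (7) [order_received -> backorder]. Adds backorder.
Round 5: (10) [manifest_closed & backorder -> restock_request]; (11) [backorder & shipped -> carrier_assigned]. Adds restock_request, carrier_assigned.
Round 6: (1) [carrier_assigned -> address_valid]. Adds address_valid.

address_valid, backorder, carrier_assigned, dock_ready, hazmat_flag, insured, labeled, manifest_closed, notify_customer, order_received, oversize_item, restock_request, shipped, split_shipment, stock_available, stock_low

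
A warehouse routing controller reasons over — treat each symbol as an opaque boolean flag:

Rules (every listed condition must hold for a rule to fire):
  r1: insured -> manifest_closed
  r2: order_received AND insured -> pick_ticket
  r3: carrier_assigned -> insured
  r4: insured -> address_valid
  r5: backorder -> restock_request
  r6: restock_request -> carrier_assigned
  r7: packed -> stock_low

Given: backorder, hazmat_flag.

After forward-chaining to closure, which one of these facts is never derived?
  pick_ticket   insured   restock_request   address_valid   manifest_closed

Round 1: r5 [backorder -> restock_request]. New: restock_request.
Round 2: r6 [restock_request -> carrier_assigned]. New: carrier_assigned.
Round 3: r3 [carrier_assigned -> insured]. New: insured.
Round 4: r1 [insured -> manifest_closed]; r4 [insured -> address_valid]. New: manifest_closed, address_valid.
Derived: manifest_closed (round 4), insured (round 3), address_valid (round 4), restock_request (round 1). pick_ticket never appears in any round.

pick_ticket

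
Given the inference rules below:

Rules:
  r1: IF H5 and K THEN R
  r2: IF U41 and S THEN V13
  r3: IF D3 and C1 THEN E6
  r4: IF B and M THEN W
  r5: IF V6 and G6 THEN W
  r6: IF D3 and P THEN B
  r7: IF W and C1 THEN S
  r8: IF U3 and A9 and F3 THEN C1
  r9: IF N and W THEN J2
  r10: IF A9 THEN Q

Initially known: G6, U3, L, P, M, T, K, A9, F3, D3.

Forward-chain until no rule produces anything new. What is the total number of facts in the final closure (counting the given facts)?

16

Round 1: r6 [IF D3 and P THEN B]; r8 [IF U3 and A9 and F3 THEN C1]; r10 [IF A9 THEN Q]. New: B, C1, Q.
Round 2: r3 [IF D3 and C1 THEN E6]; r4 [IF B and M THEN W]. New: E6, W.
Round 3: r7 [IF W and C1 THEN S]. New: S.
Closure: {A9, B, C1, D3, E6, F3, G6, K, L, M, P, Q, S, T, U3, W} — 16 facts.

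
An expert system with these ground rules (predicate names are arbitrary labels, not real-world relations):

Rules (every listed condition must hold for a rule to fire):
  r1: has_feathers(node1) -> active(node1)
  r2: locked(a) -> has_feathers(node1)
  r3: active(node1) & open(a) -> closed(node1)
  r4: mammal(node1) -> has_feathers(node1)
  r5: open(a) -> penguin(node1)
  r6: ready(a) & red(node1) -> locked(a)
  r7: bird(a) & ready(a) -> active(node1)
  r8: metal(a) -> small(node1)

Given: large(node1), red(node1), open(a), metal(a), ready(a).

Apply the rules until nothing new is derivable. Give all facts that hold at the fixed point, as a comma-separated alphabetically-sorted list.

Round 1: r5 [open(a) -> penguin(node1)]; r6 [ready(a) & red(node1) -> locked(a)]; r8 [metal(a) -> small(node1)]. New: penguin(node1), locked(a), small(node1).
Round 2: r2 [locked(a) -> has_feathers(node1)]. New: has_feathers(node1).
Round 3: r1 [has_feathers(node1) -> active(node1)]. New: active(node1).
Round 4: r3 [active(node1) & open(a) -> closed(node1)]. New: closed(node1).

active(node1), closed(node1), has_feathers(node1), large(node1), locked(a), metal(a), open(a), penguin(node1), ready(a), red(node1), small(node1)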